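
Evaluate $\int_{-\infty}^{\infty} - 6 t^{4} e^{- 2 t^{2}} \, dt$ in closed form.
$- \frac{9 \sqrt{2} \sqrt{\pi}}{16}$

Start from the elementary integral
$$J(a) = \int_{-\infty}^{\infty} - 6 e^{- a t^{2}} \, dt = - \frac{6 \sqrt{\pi}}{\sqrt{a}}.$$

Differentiating under the integral sign brings down a factor of $(-t^2)$:
$$\frac{dJ}{da} = \int_{-\infty}^{\infty} 6 t^{2} e^{- a t^{2}} \, dt = \frac{3 \sqrt{\pi}}{a^{\frac{3}{2}}}.$$

Repeating twice in total — each differentiation brings down another $(-t^2)$ — gives
$$\frac{d^{2}J}{da^{2}} = \int_{-\infty}^{\infty} - 6 t^{4} e^{- a t^{2}} \, dt = - \frac{9 \sqrt{\pi}}{2 a^{\frac{5}{2}}},$$
and the integrand here is exactly the target integrand, so $I = - \frac{9 \sqrt{\pi}}{2 a^{\frac{5}{2}}}$.

Setting $a = 2$:
$$I = - \frac{9 \sqrt{2} \sqrt{\pi}}{16}.$$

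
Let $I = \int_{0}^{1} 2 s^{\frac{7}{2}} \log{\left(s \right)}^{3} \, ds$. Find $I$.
$- \frac{64}{2187}$

Begin with the known integral
$$J(a) = \int_{0}^{1} 2 s^{a} \, ds = \frac{2}{a + 1}.$$

Differentiating under the integral sign brings down a factor of $\ln s$:
$$\frac{dJ}{da} = \int_{0}^{1} 2 s^{a} \log{\left(s \right)} \, ds = - \frac{2}{\left(a + 1\right)^{2}}.$$

Repeating $3$ times in total — each differentiation brings down another $\ln s$ — gives
$$\frac{d^{3}J}{da^{3}} = \int_{0}^{1} 2 s^{a} \log{\left(s \right)}^{3} \, ds = - \frac{12}{\left(a + 1\right)^{4}},$$
and the integrand here is exactly the target integrand, so $I = - \frac{12}{\left(a + 1\right)^{4}}$.

Setting $a = \frac{7}{2}$:
$$I = - \frac{64}{2187}.$$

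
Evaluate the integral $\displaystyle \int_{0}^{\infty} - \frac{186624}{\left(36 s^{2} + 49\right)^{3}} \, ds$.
$- \frac{5832 \pi}{16807}$

Start from the standard arctangent integral
$$J(a) = \int_{0}^{\infty} - \frac{4}{a^{2} + s^{2}} \, ds = - \frac{2 \pi}{a}.$$

Differentiating under the integral sign with respect to $a$,
$$\frac{dJ}{da} = \int_{0}^{\infty} \frac{8 a}{\left(a^{2} + s^{2}\right)^{2}} \, ds = \frac{2 \pi}{a^{2}},$$
so $\int_{0}^{\infty} - \frac{4}{\left(a^{2} + s^{2}\right)^{2}} \, ds = - \frac{\pi}{a^{3}}$.

Repeating — each differentiation of $1/(s^2+a^2)^j$ produces $-2ja/(s^2+a^2)^{j+1}$ — and dividing through by $-2ja$ at each step yields, after $2$ differentiations in total,
$$\int_{0}^{\infty} - \frac{4}{\left(a^{2} + s^{2}\right)^{3}} \, ds = - \frac{3 \pi}{4 a^{5}}.$$

Setting $a = \frac{7}{6}$:
$$I = - \frac{5832 \pi}{16807}.$$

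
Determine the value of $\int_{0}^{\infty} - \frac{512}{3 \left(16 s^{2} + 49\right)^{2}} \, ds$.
$- \frac{32 \pi}{1029}$

Begin with the known result
$$J(a) = \int_{0}^{\infty} - \frac{2}{3 \left(a^{2} + s^{2}\right)} \, ds = - \frac{\pi}{3 a}.$$

Differentiating under the integral sign with respect to $a$,
$$\frac{dJ}{da} = \int_{0}^{\infty} \frac{4 a}{3 \left(a^{2} + s^{2}\right)^{2}} \, ds = \frac{\pi}{3 a^{2}},$$
so $\int_{0}^{\infty} - \frac{2}{3 \left(a^{2} + s^{2}\right)^{2}} \, ds = - \frac{\pi}{6 a^{3}}$.

Setting $a = \frac{7}{4}$:
$$I = - \frac{32 \pi}{1029}.$$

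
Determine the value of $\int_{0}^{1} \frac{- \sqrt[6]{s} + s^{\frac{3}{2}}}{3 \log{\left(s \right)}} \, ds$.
$- \frac{\log{\left(7 \right)}}{3} + \frac{\log{\left(15 \right)}}{3}$

Introduce a parameter $a$ in the exponent: let $I(a) = \int_{0}^{1} \frac{s^{\frac{3}{2}} - s^{a}}{3 \log{\left(s \right)}} \, ds$.

Since $\dfrac{\partial}{\partial a}\,s^{a} = s^{a} \ln s$, the $\ln s$ in the denominator cancels and
$$\frac{dI}{da} = \int_{0}^{1} - \frac{1}{3} s^{a} \, ds = - \frac{1}{3} \left[\frac{s^{a+1}}{a+1}\right]_0^1 = - \frac{1}{3 a + 3}.$$

Integrating with respect to $a$ gives $I(a) = - \frac{\log{\left(a + 1 \right)}}{3} - \frac{\log{\left(2 \right)}}{3} + \frac{\log{\left(5 \right)}}{3} + C$.

At $a = \frac{3}{2}$ the integrand is identically $0$, so $I(\frac{3}{2}) = 0$. The closed form gives $0$, hence $C = 0$.

Setting $a = \frac{1}{6}$:
$$I = - \frac{\log{\left(7 \right)}}{3} + \frac{\log{\left(15 \right)}}{3}.$$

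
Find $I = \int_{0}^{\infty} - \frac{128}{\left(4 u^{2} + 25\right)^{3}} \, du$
$- \frac{12 \pi}{3125}$

Start from the standard arctangent integral
$$J(a) = \int_{0}^{\infty} - \frac{2}{a^{2} + u^{2}} \, du = - \frac{\pi}{a}.$$

Differentiating under the integral sign with respect to $a$,
$$\frac{dJ}{da} = \int_{0}^{\infty} \frac{4 a}{\left(a^{2} + u^{2}\right)^{2}} \, du = \frac{\pi}{a^{2}},$$
so $\int_{0}^{\infty} - \frac{2}{\left(a^{2} + u^{2}\right)^{2}} \, du = - \frac{\pi}{2 a^{3}}$.

Repeating — each differentiation of $1/(u^2+a^2)^j$ produces $-2ja/(u^2+a^2)^{j+1}$ — and dividing through by $-2ja$ at each step yields, after $2$ differentiations in total,
$$\int_{0}^{\infty} - \frac{2}{\left(a^{2} + u^{2}\right)^{3}} \, du = - \frac{3 \pi}{8 a^{5}}.$$

Setting $a = \frac{5}{2}$:
$$I = - \frac{12 \pi}{3125}.$$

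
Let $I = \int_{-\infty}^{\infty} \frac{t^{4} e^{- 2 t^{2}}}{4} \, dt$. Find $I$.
$\frac{3 \sqrt{2} \sqrt{\pi}}{128}$

Consider the simpler parametrised integral
$$J(a) = \int_{-\infty}^{\infty} \frac{e^{- a t^{2}}}{4} \, dt = \frac{\sqrt{\pi}}{4 \sqrt{a}}.$$

Differentiating under the integral sign brings down a factor of $(-t^2)$:
$$\frac{dJ}{da} = \int_{-\infty}^{\infty} - \frac{t^{2} e^{- a t^{2}}}{4} \, dt = - \frac{\sqrt{\pi}}{8 a^{\frac{3}{2}}}.$$

Repeating twice in total — each differentiation brings down another $(-t^2)$ — gives
$$\frac{d^{2}J}{da^{2}} = \int_{-\infty}^{\infty} \frac{t^{4} e^{- a t^{2}}}{4} \, dt = \frac{3 \sqrt{\pi}}{16 a^{\frac{5}{2}}},$$
and the integrand here is exactly the target integrand, so $I = \frac{3 \sqrt{\pi}}{16 a^{\frac{5}{2}}}$.

Setting $a = 2$:
$$I = \frac{3 \sqrt{2} \sqrt{\pi}}{128}.$$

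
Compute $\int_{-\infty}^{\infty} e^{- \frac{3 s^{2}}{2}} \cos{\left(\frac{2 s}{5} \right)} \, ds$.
$\frac{\sqrt{6} \sqrt{\pi}}{3 e^{\frac{2}{75}}}$

Treat the cosine frequency as a parameter and define $I(b) = \int_{-\infty}^{\infty} e^{- \frac{3 s^{2}}{2}} \cos{\left(b s \right)} \, ds$.

Differentiating under the integral sign,
$$I'(b) = \int_{-\infty}^{\infty} - s e^{- \frac{3 s^{2}}{2}} \sin{\left(b s \right)} \, ds.$$

Integrate $\int_{-\infty}^{\infty} s \sin(b s)\, e^{- \frac{3 s^{2}}{2}}\, ds$ by parts with $u = \sin(b s)$ and $dv = s\, e^{- \frac{3 s^{2}}{2}}\, ds$, giving $v = - \frac{e^{- \frac{3 s^{2}}{2}}}{3}$. The boundary term vanishes and
$$\int_{-\infty}^{\infty} s \sin(b s)\, e^{- \frac{3 s^{2}}{2}}\, ds = \frac{b}{3} \int_{-\infty}^{\infty} \cos(b s)\, e^{- \frac{3 s^{2}}{2}}\, ds,$$
so $I'(b) = - \frac{b}{3}\, I(b)$.

This is a separable first-order ODE; solving with the initial condition $I(0) = \int_{-\infty}^{\infty} e^{- \frac{3 s^{2}}{2}}\,ds = \frac{\sqrt{6} \sqrt{\pi}}{3}$ gives
$$I(b) = \frac{\sqrt{6} \sqrt{\pi} e^{- \frac{b^{2}}{6}}}{3}.$$

Setting $b = \frac{2}{5}$:
$$I = \frac{\sqrt{6} \sqrt{\pi}}{3 e^{\frac{2}{75}}}.$$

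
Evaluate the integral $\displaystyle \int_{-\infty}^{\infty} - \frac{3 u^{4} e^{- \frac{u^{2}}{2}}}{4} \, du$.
$- \frac{9 \sqrt{2} \sqrt{\pi}}{4}$

Start from the elementary integral
$$J(a) = \int_{-\infty}^{\infty} - \frac{3 e^{- a u^{2}}}{4} \, du = - \frac{3 \sqrt{\pi}}{4 \sqrt{a}}.$$

Differentiating under the integral sign brings down a factor of $(-u^2)$:
$$\frac{dJ}{da} = \int_{-\infty}^{\infty} \frac{3 u^{2} e^{- a u^{2}}}{4} \, du = \frac{3 \sqrt{\pi}}{8 a^{\frac{3}{2}}}.$$

Repeating twice in total — each differentiation brings down another $(-u^2)$ — gives
$$\frac{d^{2}J}{da^{2}} = \int_{-\infty}^{\infty} - \frac{3 u^{4} e^{- a u^{2}}}{4} \, du = - \frac{9 \sqrt{\pi}}{16 a^{\frac{5}{2}}},$$
and the integrand here is exactly the target integrand, so $I = - \frac{9 \sqrt{\pi}}{16 a^{\frac{5}{2}}}$.

Setting $a = \frac{1}{2}$:
$$I = - \frac{9 \sqrt{2} \sqrt{\pi}}{4}.$$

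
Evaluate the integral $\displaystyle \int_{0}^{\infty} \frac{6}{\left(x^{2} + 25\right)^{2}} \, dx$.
$\frac{3 \pi}{250}$

Recall the elementary integral
$$J(a) = \int_{0}^{\infty} \frac{6}{a^{2} + x^{2}} \, dx = \frac{3 \pi}{a}.$$

Differentiating under the integral sign with respect to $a$,
$$\frac{dJ}{da} = \int_{0}^{\infty} - \frac{12 a}{\left(a^{2} + x^{2}\right)^{2}} \, dx = - \frac{3 \pi}{a^{2}},$$
so $\int_{0}^{\infty} \frac{6}{\left(a^{2} + x^{2}\right)^{2}} \, dx = \frac{3 \pi}{2 a^{3}}$.

Setting $a = 5$:
$$I = \frac{3 \pi}{250}.$$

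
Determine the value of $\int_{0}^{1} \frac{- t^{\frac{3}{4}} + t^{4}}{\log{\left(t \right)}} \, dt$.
$\log{\left(\frac{20}{7} \right)}$

Introduce a parameter $a$ in the exponent: let $I(a) = \int_{0}^{1} \frac{- t^{\frac{3}{4}} + t^{a}}{\log{\left(t \right)}} \, dt$.

Since $\dfrac{\partial}{\partial a}\,t^{a} = t^{a} \ln t$, the $\ln t$ in the denominator cancels and
$$\frac{dI}{da} = \int_{0}^{1} t^{a} \, dt = \left[\frac{t^{a+1}}{a+1}\right]_0^1 = \frac{1}{a + 1}.$$

Integrating with respect to $a$ gives $I(a) = \log{\left(\frac{4 a}{7} + \frac{4}{7} \right)} + C$.

At $a = \frac{3}{4}$ the integrand is identically $0$, so $I(\frac{3}{4}) = 0$. The closed form gives $0$, hence $C = 0$.

Setting $a = 4$:
$$I = \log{\left(\frac{20}{7} \right)}.$$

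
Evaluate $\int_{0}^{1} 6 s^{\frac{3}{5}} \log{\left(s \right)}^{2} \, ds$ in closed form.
$\frac{375}{128}$

Start from the elementary integral
$$J(a) = \int_{0}^{1} 6 s^{a} \, ds = \frac{6}{a + 1}.$$

Differentiating under the integral sign brings down a factor of $\ln s$:
$$\frac{dJ}{da} = \int_{0}^{1} 6 s^{a} \log{\left(s \right)} \, ds = - \frac{6}{\left(a + 1\right)^{2}}.$$

Repeating twice in total — each differentiation brings down another $\ln s$ — gives
$$\frac{d^{2}J}{da^{2}} = \int_{0}^{1} 6 s^{a} \log{\left(s \right)}^{2} \, ds = \frac{12}{\left(a + 1\right)^{3}},$$
and the integrand here is exactly the target integrand, so $I = \frac{12}{\left(a + 1\right)^{3}}$.

Setting $a = \frac{3}{5}$:
$$I = \frac{375}{128}.$$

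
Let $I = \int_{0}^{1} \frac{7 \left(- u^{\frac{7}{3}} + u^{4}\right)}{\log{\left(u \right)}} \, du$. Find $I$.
$\log{\left(\frac{2187}{128} \right)}$

Consider the one-parameter family: let $I(a) = \int_{0}^{1} \frac{7 \left(- u^{\frac{7}{3}} + u^{a}\right)}{\log{\left(u \right)}} \, du$.

Since $\dfrac{\partial}{\partial a}\,u^{a} = u^{a} \ln u$, the $\ln u$ in the denominator cancels and
$$\frac{dI}{da} = \int_{0}^{1} 7 u^{a} \, du = 7 \left[\frac{u^{a+1}}{a+1}\right]_0^1 = \frac{7}{a + 1}.$$

Integrating with respect to $a$ gives $I(a) = \log{\left(\frac{2187 \left(a + 1\right)^{7}}{10000000} \right)} + C$.

At $a = \frac{7}{3}$ the integrand is identically $0$, so $I(\frac{7}{3}) = 0$. The closed form gives $0$, hence $C = 0$.

Setting $a = 4$:
$$I = \log{\left(\frac{2187}{128} \right)}.$$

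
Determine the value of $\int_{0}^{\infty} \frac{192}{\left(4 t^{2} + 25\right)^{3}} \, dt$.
$\frac{18 \pi}{3125}$

Recall the elementary integral
$$J(a) = \int_{0}^{\infty} \frac{3}{a^{2} + t^{2}} \, dt = \frac{3 \pi}{2 a}.$$

Differentiating under the integral sign with respect to $a$,
$$\frac{dJ}{da} = \int_{0}^{\infty} - \frac{6 a}{\left(a^{2} + t^{2}\right)^{2}} \, dt = - \frac{3 \pi}{2 a^{2}},$$
so $\int_{0}^{\infty} \frac{3}{\left(a^{2} + t^{2}\right)^{2}} \, dt = \frac{3 \pi}{4 a^{3}}$.

Repeating — each differentiation of $1/(t^2+a^2)^j$ produces $-2ja/(t^2+a^2)^{j+1}$ — and dividing through by $-2ja$ at each step yields, after $2$ differentiations in total,
$$\int_{0}^{\infty} \frac{3}{\left(a^{2} + t^{2}\right)^{3}} \, dt = \frac{9 \pi}{16 a^{5}}.$$

Setting $a = \frac{5}{2}$:
$$I = \frac{18 \pi}{3125}.$$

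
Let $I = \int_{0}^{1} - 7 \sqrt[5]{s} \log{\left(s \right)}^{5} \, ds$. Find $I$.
$\frac{546875}{1944}$

Start from the elementary integral
$$J(a) = \int_{0}^{1} - 7 s^{a} \, ds = - \frac{7}{a + 1}.$$

Differentiating under the integral sign brings down a factor of $\ln s$:
$$\frac{dJ}{da} = \int_{0}^{1} - 7 s^{a} \log{\left(s \right)} \, ds = \frac{7}{\left(a + 1\right)^{2}}.$$

Repeating $5$ times in total — each differentiation brings down another $\ln s$ — gives
$$\frac{d^{5}J}{da^{5}} = \int_{0}^{1} - 7 s^{a} \log{\left(s \right)}^{5} \, ds = \frac{840}{\left(a + 1\right)^{6}},$$
and the integrand here is exactly the target integrand, so $I = \frac{840}{\left(a + 1\right)^{6}}$.

Setting $a = \frac{1}{5}$:
$$I = \frac{546875}{1944}.$$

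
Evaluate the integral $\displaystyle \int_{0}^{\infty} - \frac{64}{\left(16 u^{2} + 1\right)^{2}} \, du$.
$- 4 \pi$

Recall the elementary integral
$$J(a) = \int_{0}^{\infty} - \frac{1}{4 \left(a^{2} + u^{2}\right)} \, du = - \frac{\pi}{8 a}.$$

Differentiating under the integral sign with respect to $a$,
$$\frac{dJ}{da} = \int_{0}^{\infty} \frac{a}{2 \left(a^{2} + u^{2}\right)^{2}} \, du = \frac{\pi}{8 a^{2}},$$
so $\int_{0}^{\infty} - \frac{1}{4 \left(a^{2} + u^{2}\right)^{2}} \, du = - \frac{\pi}{16 a^{3}}$.

Setting $a = \frac{1}{4}$:
$$I = - 4 \pi.$$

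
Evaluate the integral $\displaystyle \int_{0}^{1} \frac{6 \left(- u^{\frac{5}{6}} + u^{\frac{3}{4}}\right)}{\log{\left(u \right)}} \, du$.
$- \log{\left(\frac{113379904}{85766121} \right)}$

Introduce a parameter $a$ in the exponent: let $I(a) = \int_{0}^{1} \frac{6 \left(u^{\frac{3}{4}} - u^{a}\right)}{\log{\left(u \right)}} \, du$.

Since $\dfrac{\partial}{\partial a}\,u^{a} = u^{a} \ln u$, the $\ln u$ in the denominator cancels and
$$\frac{dI}{da} = \int_{0}^{1} -6 u^{a} \, du = -6 \left[\frac{u^{a+1}}{a+1}\right]_0^1 = - \frac{6}{a + 1}.$$

Integrating with respect to $a$ gives $I(a) = - \log{\left(\frac{4096 \left(a + 1\right)^{6}}{117649} \right)} + C$.

At $a = \frac{3}{4}$ the integrand is identically $0$, so $I(\frac{3}{4}) = 0$. The closed form gives $0$, hence $C = 0$.

Setting $a = \frac{5}{6}$:
$$I = - \log{\left(\frac{113379904}{85766121} \right)}.$$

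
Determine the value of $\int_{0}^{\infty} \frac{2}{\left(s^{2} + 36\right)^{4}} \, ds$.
$\frac{5 \pi}{4478976}$

Start from the standard arctangent integral
$$J(a) = \int_{0}^{\infty} \frac{2}{a^{2} + s^{2}} \, ds = \frac{\pi}{a}.$$

Differentiating under the integral sign with respect to $a$,
$$\frac{dJ}{da} = \int_{0}^{\infty} - \frac{4 a}{\left(a^{2} + s^{2}\right)^{2}} \, ds = - \frac{\pi}{a^{2}},$$
so $\int_{0}^{\infty} \frac{2}{\left(a^{2} + s^{2}\right)^{2}} \, ds = \frac{\pi}{2 a^{3}}$.

Repeating — each differentiation of $1/(s^2+a^2)^j$ produces $-2ja/(s^2+a^2)^{j+1}$ — and dividing through by $-2ja$ at each step yields, after $3$ differentiations in total,
$$\int_{0}^{\infty} \frac{2}{\left(a^{2} + s^{2}\right)^{4}} \, ds = \frac{5 \pi}{16 a^{7}}.$$

Setting $a = 6$:
$$I = \frac{5 \pi}{4478976}.$$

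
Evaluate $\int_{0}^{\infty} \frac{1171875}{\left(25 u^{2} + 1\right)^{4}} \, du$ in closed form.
$\frac{1171875 \pi}{32}$

Recall the elementary integral
$$J(a) = \int_{0}^{\infty} \frac{3}{a^{2} + u^{2}} \, du = \frac{3 \pi}{2 a}.$$

Differentiating under the integral sign with respect to $a$,
$$\frac{dJ}{da} = \int_{0}^{\infty} - \frac{6 a}{\left(a^{2} + u^{2}\right)^{2}} \, du = - \frac{3 \pi}{2 a^{2}},$$
so $\int_{0}^{\infty} \frac{3}{\left(a^{2} + u^{2}\right)^{2}} \, du = \frac{3 \pi}{4 a^{3}}$.

Repeating — each differentiation of $1/(u^2+a^2)^j$ produces $-2ja/(u^2+a^2)^{j+1}$ — and dividing through by $-2ja$ at each step yields, after $3$ differentiations in total,
$$\int_{0}^{\infty} \frac{3}{\left(a^{2} + u^{2}\right)^{4}} \, du = \frac{15 \pi}{32 a^{7}}.$$

Setting $a = \frac{1}{5}$:
$$I = \frac{1171875 \pi}{32}.$$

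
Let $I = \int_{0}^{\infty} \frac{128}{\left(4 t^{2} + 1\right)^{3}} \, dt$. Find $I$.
$12 \pi$

Recall the elementary integral
$$J(a) = \int_{0}^{\infty} \frac{2}{a^{2} + t^{2}} \, dt = \frac{\pi}{a}.$$

Differentiating under the integral sign with respect to $a$,
$$\frac{dJ}{da} = \int_{0}^{\infty} - \frac{4 a}{\left(a^{2} + t^{2}\right)^{2}} \, dt = - \frac{\pi}{a^{2}},$$
so $\int_{0}^{\infty} \frac{2}{\left(a^{2} + t^{2}\right)^{2}} \, dt = \frac{\pi}{2 a^{3}}$.

Repeating — each differentiation of $1/(t^2+a^2)^j$ produces $-2ja/(t^2+a^2)^{j+1}$ — and dividing through by $-2ja$ at each step yields, after $2$ differentiations in total,
$$\int_{0}^{\infty} \frac{2}{\left(a^{2} + t^{2}\right)^{3}} \, dt = \frac{3 \pi}{8 a^{5}}.$$

Setting $a = \frac{1}{2}$:
$$I = 12 \pi.$$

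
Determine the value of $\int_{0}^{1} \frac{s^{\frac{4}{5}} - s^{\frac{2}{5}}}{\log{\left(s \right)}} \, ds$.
$\log{\left(\frac{9}{7} \right)}$

Replace the exponent $\frac{4}{5}$ by a parameter $a$: let $I(a) = \int_{0}^{1} \frac{- s^{\frac{2}{5}} + s^{a}}{\log{\left(s \right)}} \, ds$.

Since $\dfrac{\partial}{\partial a}\,s^{a} = s^{a} \ln s$, the $\ln s$ in the denominator cancels and
$$\frac{dI}{da} = \int_{0}^{1} s^{a} \, ds = \left[\frac{s^{a+1}}{a+1}\right]_0^1 = \frac{1}{a + 1}.$$

Integrating with respect to $a$ gives $I(a) = \log{\left(\frac{5 a}{7} + \frac{5}{7} \right)} + C$.

At $a = \frac{2}{5}$ the integrand is identically $0$, so $I(\frac{2}{5}) = 0$. The closed form gives $0$, hence $C = 0$.

Setting $a = \frac{4}{5}$:
$$I = \log{\left(\frac{9}{7} \right)}.$$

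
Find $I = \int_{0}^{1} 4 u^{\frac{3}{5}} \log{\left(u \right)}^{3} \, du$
$- \frac{1875}{512}$

Begin with the known integral
$$J(a) = \int_{0}^{1} 4 u^{a} \, du = \frac{4}{a + 1}.$$

Differentiating under the integral sign brings down a factor of $\ln u$:
$$\frac{dJ}{da} = \int_{0}^{1} 4 u^{a} \log{\left(u \right)} \, du = - \frac{4}{\left(a + 1\right)^{2}}.$$

Repeating $3$ times in total — each differentiation brings down another $\ln u$ — gives
$$\frac{d^{3}J}{da^{3}} = \int_{0}^{1} 4 u^{a} \log{\left(u \right)}^{3} \, du = - \frac{24}{\left(a + 1\right)^{4}},$$
and the integrand here is exactly the target integrand, so $I = - \frac{24}{\left(a + 1\right)^{4}}$.

Setting $a = \frac{3}{5}$:
$$I = - \frac{1875}{512}.$$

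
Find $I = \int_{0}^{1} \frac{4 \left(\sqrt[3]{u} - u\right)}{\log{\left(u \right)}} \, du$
$- \log{\left(\frac{81}{16} \right)}$

Consider the one-parameter family: let $I(a) = \int_{0}^{1} \frac{4 \left(\sqrt[3]{u} - u^{a}\right)}{\log{\left(u \right)}} \, du$.

Since $\dfrac{\partial}{\partial a}\,u^{a} = u^{a} \ln u$, the $\ln u$ in the denominator cancels and
$$\frac{dI}{da} = \int_{0}^{1} -4 u^{a} \, du = -4 \left[\frac{u^{a+1}}{a+1}\right]_0^1 = - \frac{4}{a + 1}.$$

Integrating with respect to $a$ gives $I(a) = - \log{\left(\frac{81 \left(a + 1\right)^{4}}{256} \right)} + C$.

At $a = \frac{1}{3}$ the integrand is identically $0$, so $I(\frac{1}{3}) = 0$. The closed form gives $0$, hence $C = 0$.

Setting $a = 1$:
$$I = - \log{\left(\frac{81}{16} \right)}.$$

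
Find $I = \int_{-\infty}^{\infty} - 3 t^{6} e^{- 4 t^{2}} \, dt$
$- \frac{45 \sqrt{\pi}}{1024}$

Consider the simpler parametrised integral
$$J(a) = \int_{-\infty}^{\infty} - 3 e^{- a t^{2}} \, dt = - \frac{3 \sqrt{\pi}}{\sqrt{a}}.$$

Differentiating under the integral sign brings down a factor of $(-t^2)$:
$$\frac{dJ}{da} = \int_{-\infty}^{\infty} 3 t^{2} e^{- a t^{2}} \, dt = \frac{3 \sqrt{\pi}}{2 a^{\frac{3}{2}}}.$$

Repeating $3$ times in total — each differentiation brings down another $(-t^2)$ — gives
$$\frac{d^{3}J}{da^{3}} = \int_{-\infty}^{\infty} 3 t^{6} e^{- a t^{2}} \, dt = \frac{45 \sqrt{\pi}}{8 a^{\frac{7}{2}}},$$
and the integrand here is $(-1)^{3}$ times the target integrand, so $I = (-1)^{3}\,\frac{d^{3}J}{da^{3}} = - \frac{45 \sqrt{\pi}}{8 a^{\frac{7}{2}}}$.

Setting $a = 4$:
$$I = - \frac{45 \sqrt{\pi}}{1024}.$$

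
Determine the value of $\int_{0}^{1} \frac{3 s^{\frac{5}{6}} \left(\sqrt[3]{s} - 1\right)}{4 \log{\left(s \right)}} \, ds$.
$- \frac{3 \log{\left(11 \right)}}{4} + \frac{3 \log{\left(13 \right)}}{4}$

Replace the exponent $\frac{5}{6}$ by a parameter $a$: let $I(a) = \int_{0}^{1} \frac{3 \left(s^{\frac{7}{6}} - s^{a}\right)}{4 \log{\left(s \right)}} \, ds$.

Since $\dfrac{\partial}{\partial a}\,s^{a} = s^{a} \ln s$, the $\ln s$ in the denominator cancels and
$$\frac{dI}{da} = \int_{0}^{1} - \frac{3}{4} s^{a} \, ds = - \frac{3}{4} \left[\frac{s^{a+1}}{a+1}\right]_0^1 = - \frac{3}{4 a + 4}.$$

Integrating with respect to $a$ gives $I(a) = - \frac{3 \log{\left(a + 1 \right)}}{4} - \frac{3 \log{\left(6 \right)}}{4} + \frac{3 \log{\left(13 \right)}}{4} + C$.

At $a = \frac{7}{6}$ the integrand is identically $0$, so $I(\frac{7}{6}) = 0$. The closed form gives $0$, hence $C = 0$.

Setting $a = \frac{5}{6}$:
$$I = - \frac{3 \log{\left(11 \right)}}{4} + \frac{3 \log{\left(13 \right)}}{4}.$$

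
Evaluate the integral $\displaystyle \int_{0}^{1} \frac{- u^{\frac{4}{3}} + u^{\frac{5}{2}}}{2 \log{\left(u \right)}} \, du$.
$- \frac{\log{\left(2 \right)}}{2} + \frac{\log{\left(3 \right)}}{2}$

Consider the one-parameter family: let $I(a) = \int_{0}^{1} \frac{u^{\frac{5}{2}} - u^{a}}{2 \log{\left(u \right)}} \, du$.

Since $\dfrac{\partial}{\partial a}\,u^{a} = u^{a} \ln u$, the $\ln u$ in the denominator cancels and
$$\frac{dI}{da} = \int_{0}^{1} - \frac{1}{2} u^{a} \, du = - \frac{1}{2} \left[\frac{u^{a+1}}{a+1}\right]_0^1 = - \frac{1}{2 a + 2}.$$

Integrating with respect to $a$ gives $I(a) = - \frac{\log{\left(a + 1 \right)}}{2} - \frac{\log{\left(2 \right)}}{2} + \frac{\log{\left(7 \right)}}{2} + C$.

At $a = \frac{5}{2}$ the integrand is identically $0$, so $I(\frac{5}{2}) = 0$. The closed form gives $0$, hence $C = 0$.

Setting $a = \frac{4}{3}$:
$$I = - \frac{\log{\left(2 \right)}}{2} + \frac{\log{\left(3 \right)}}{2}.$$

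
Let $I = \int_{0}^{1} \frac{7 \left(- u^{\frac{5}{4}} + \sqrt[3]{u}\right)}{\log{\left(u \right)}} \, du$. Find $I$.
$\log{\left(\frac{268435456}{10460353203} \right)}$

Consider the one-parameter family: let $I(a) = \int_{0}^{1} \frac{7 \left(- u^{\frac{5}{4}} + u^{a}\right)}{\log{\left(u \right)}} \, du$.

Since $\dfrac{\partial}{\partial a}\,u^{a} = u^{a} \ln u$, the $\ln u$ in the denominator cancels and
$$\frac{dI}{da} = \int_{0}^{1} 7 u^{a} \, du = 7 \left[\frac{u^{a+1}}{a+1}\right]_0^1 = \frac{7}{a + 1}.$$

Integrating with respect to $a$ gives $I(a) = \log{\left(\frac{16384 \left(a + 1\right)^{7}}{4782969} \right)} + C$.

At $a = \frac{5}{4}$ the integrand is identically $0$, so $I(\frac{5}{4}) = 0$. The closed form gives $0$, hence $C = 0$.

Setting $a = \frac{1}{3}$:
$$I = \log{\left(\frac{268435456}{10460353203} \right)}.$$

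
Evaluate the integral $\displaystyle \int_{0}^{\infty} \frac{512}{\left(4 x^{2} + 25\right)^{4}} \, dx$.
$\frac{8 \pi}{15625}$

Begin with the known result
$$J(a) = \int_{0}^{\infty} \frac{2}{a^{2} + x^{2}} \, dx = \frac{\pi}{a}.$$

Differentiating under the integral sign with respect to $a$,
$$\frac{dJ}{da} = \int_{0}^{\infty} - \frac{4 a}{\left(a^{2} + x^{2}\right)^{2}} \, dx = - \frac{\pi}{a^{2}},$$
so $\int_{0}^{\infty} \frac{2}{\left(a^{2} + x^{2}\right)^{2}} \, dx = \frac{\pi}{2 a^{3}}$.

Repeating — each differentiation of $1/(x^2+a^2)^j$ produces $-2ja/(x^2+a^2)^{j+1}$ — and dividing through by $-2ja$ at each step yields, after $3$ differentiations in total,
$$\int_{0}^{\infty} \frac{2}{\left(a^{2} + x^{2}\right)^{4}} \, dx = \frac{5 \pi}{16 a^{7}}.$$

Setting $a = \frac{5}{2}$:
$$I = \frac{8 \pi}{15625}.$$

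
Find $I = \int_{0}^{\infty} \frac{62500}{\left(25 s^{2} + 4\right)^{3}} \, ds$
$\frac{9375 \pi}{128}$

Start from the standard arctangent integral
$$J(a) = \int_{0}^{\infty} \frac{4}{a^{2} + s^{2}} \, ds = \frac{2 \pi}{a}.$$

Differentiating under the integral sign with respect to $a$,
$$\frac{dJ}{da} = \int_{0}^{\infty} - \frac{8 a}{\left(a^{2} + s^{2}\right)^{2}} \, ds = - \frac{2 \pi}{a^{2}},$$
so $\int_{0}^{\infty} \frac{4}{\left(a^{2} + s^{2}\right)^{2}} \, ds = \frac{\pi}{a^{3}}$.

Repeating — each differentiation of $1/(s^2+a^2)^j$ produces $-2ja/(s^2+a^2)^{j+1}$ — and dividing through by $-2ja$ at each step yields, after $2$ differentiations in total,
$$\int_{0}^{\infty} \frac{4}{\left(a^{2} + s^{2}\right)^{3}} \, ds = \frac{3 \pi}{4 a^{5}}.$$

Setting $a = \frac{2}{5}$:
$$I = \frac{9375 \pi}{128}.$$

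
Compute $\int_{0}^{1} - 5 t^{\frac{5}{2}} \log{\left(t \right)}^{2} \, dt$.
$- \frac{80}{343}$

Begin with the known integral
$$J(a) = \int_{0}^{1} - 5 t^{a} \, dt = - \frac{5}{a + 1}.$$

Differentiating under the integral sign brings down a factor of $\ln t$:
$$\frac{dJ}{da} = \int_{0}^{1} - 5 t^{a} \log{\left(t \right)} \, dt = \frac{5}{\left(a + 1\right)^{2}}.$$

Repeating twice in total — each differentiation brings down another $\ln t$ — gives
$$\frac{d^{2}J}{da^{2}} = \int_{0}^{1} - 5 t^{a} \log{\left(t \right)}^{2} \, dt = - \frac{10}{\left(a + 1\right)^{3}},$$
and the integrand here is exactly the target integrand, so $I = - \frac{10}{\left(a + 1\right)^{3}}$.

Setting $a = \frac{5}{2}$:
$$I = - \frac{80}{343}.$$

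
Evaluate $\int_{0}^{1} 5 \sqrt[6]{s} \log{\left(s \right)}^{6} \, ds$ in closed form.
$\frac{1007769600}{823543}$

Start from the elementary integral
$$J(a) = \int_{0}^{1} 5 s^{a} \, ds = \frac{5}{a + 1}.$$

Differentiating under the integral sign brings down a factor of $\ln s$:
$$\frac{dJ}{da} = \int_{0}^{1} 5 s^{a} \log{\left(s \right)} \, ds = - \frac{5}{\left(a + 1\right)^{2}}.$$

Repeating $6$ times in total — each differentiation brings down another $\ln s$ — gives
$$\frac{d^{6}J}{da^{6}} = \int_{0}^{1} 5 s^{a} \log{\left(s \right)}^{6} \, ds = \frac{3600}{\left(a + 1\right)^{7}},$$
and the integrand here is exactly the target integrand, so $I = \frac{3600}{\left(a + 1\right)^{7}}$.

Setting $a = \frac{1}{6}$:
$$I = \frac{1007769600}{823543}.$$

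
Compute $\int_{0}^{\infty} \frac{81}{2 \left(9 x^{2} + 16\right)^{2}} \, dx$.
$\frac{27 \pi}{512}$

Recall the elementary integral
$$J(a) = \int_{0}^{\infty} \frac{1}{2 \left(a^{2} + x^{2}\right)} \, dx = \frac{\pi}{4 a}.$$

Differentiating under the integral sign with respect to $a$,
$$\frac{dJ}{da} = \int_{0}^{\infty} - \frac{a}{\left(a^{2} + x^{2}\right)^{2}} \, dx = - \frac{\pi}{4 a^{2}},$$
so $\int_{0}^{\infty} \frac{1}{2 \left(a^{2} + x^{2}\right)^{2}} \, dx = \frac{\pi}{8 a^{3}}$.

Setting $a = \frac{4}{3}$:
$$I = \frac{27 \pi}{512}.$$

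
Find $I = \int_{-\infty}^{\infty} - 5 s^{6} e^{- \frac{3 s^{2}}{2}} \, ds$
$- \frac{25 \sqrt{6} \sqrt{\pi}}{27}$

Begin with the known integral
$$J(a) = \int_{-\infty}^{\infty} - 5 e^{- a s^{2}} \, ds = - \frac{5 \sqrt{\pi}}{\sqrt{a}}.$$

Differentiating under the integral sign brings down a factor of $(-s^2)$:
$$\frac{dJ}{da} = \int_{-\infty}^{\infty} 5 s^{2} e^{- a s^{2}} \, ds = \frac{5 \sqrt{\pi}}{2 a^{\frac{3}{2}}}.$$

Repeating $3$ times in total — each differentiation brings down another $(-s^2)$ — gives
$$\frac{d^{3}J}{da^{3}} = \int_{-\infty}^{\infty} 5 s^{6} e^{- a s^{2}} \, ds = \frac{75 \sqrt{\pi}}{8 a^{\frac{7}{2}}},$$
and the integrand here is $(-1)^{3}$ times the target integrand, so $I = (-1)^{3}\,\frac{d^{3}J}{da^{3}} = - \frac{75 \sqrt{\pi}}{8 a^{\frac{7}{2}}}$.

Setting $a = \frac{3}{2}$:
$$I = - \frac{25 \sqrt{6} \sqrt{\pi}}{27}.$$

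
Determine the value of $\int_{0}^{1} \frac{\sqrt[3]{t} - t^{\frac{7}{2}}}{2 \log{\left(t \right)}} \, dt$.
$\log{\left(\frac{2 \sqrt{6}}{9} \right)}$

Replace the exponent $\frac{7}{2}$ by a parameter $a$: let $I(a) = \int_{0}^{1} \frac{\sqrt[3]{t} - t^{a}}{2 \log{\left(t \right)}} \, dt$.

Since $\dfrac{\partial}{\partial a}\,t^{a} = t^{a} \ln t$, the $\ln t$ in the denominator cancels and
$$\frac{dI}{da} = \int_{0}^{1} - \frac{1}{2} t^{a} \, dt = - \frac{1}{2} \left[\frac{t^{a+1}}{a+1}\right]_0^1 = - \frac{1}{2 a + 2}.$$

Integrating with respect to $a$ gives $I(a) = - \frac{\log{\left(a + 1 \right)}}{2} - \frac{\log{\left(3 \right)}}{2} + \log{\left(2 \right)} + C$.

At $a = \frac{1}{3}$ the integrand is identically $0$, so $I(\frac{1}{3}) = 0$. The closed form gives $0$, hence $C = 0$.

Setting $a = \frac{7}{2}$:
$$I = \log{\left(\frac{2 \sqrt{6}}{9} \right)}.$$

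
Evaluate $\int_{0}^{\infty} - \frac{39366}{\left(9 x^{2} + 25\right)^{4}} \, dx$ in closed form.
$- \frac{6561 \pi}{250000}$

Begin with the known result
$$J(a) = \int_{0}^{\infty} - \frac{6}{a^{2} + x^{2}} \, dx = - \frac{3 \pi}{a}.$$

Differentiating under the integral sign with respect to $a$,
$$\frac{dJ}{da} = \int_{0}^{\infty} \frac{12 a}{\left(a^{2} + x^{2}\right)^{2}} \, dx = \frac{3 \pi}{a^{2}},$$
so $\int_{0}^{\infty} - \frac{6}{\left(a^{2} + x^{2}\right)^{2}} \, dx = - \frac{3 \pi}{2 a^{3}}$.

Repeating — each differentiation of $1/(x^2+a^2)^j$ produces $-2ja/(x^2+a^2)^{j+1}$ — and dividing through by $-2ja$ at each step yields, after $3$ differentiations in total,
$$\int_{0}^{\infty} - \frac{6}{\left(a^{2} + x^{2}\right)^{4}} \, dx = - \frac{15 \pi}{16 a^{7}}.$$

Setting $a = \frac{5}{3}$:
$$I = - \frac{6561 \pi}{250000}.$$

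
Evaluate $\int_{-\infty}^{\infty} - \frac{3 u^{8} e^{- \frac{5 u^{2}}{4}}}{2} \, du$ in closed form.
$- \frac{1008 \sqrt{5} \sqrt{\pi}}{625}$

Begin with the known integral
$$J(a) = \int_{-\infty}^{\infty} - \frac{3 e^{- a u^{2}}}{2} \, du = - \frac{3 \sqrt{\pi}}{2 \sqrt{a}}.$$

Differentiating under the integral sign brings down a factor of $(-u^2)$:
$$\frac{dJ}{da} = \int_{-\infty}^{\infty} \frac{3 u^{2} e^{- a u^{2}}}{2} \, du = \frac{3 \sqrt{\pi}}{4 a^{\frac{3}{2}}}.$$

Repeating $4$ times in total — each differentiation brings down another $(-u^2)$ — gives
$$\frac{d^{4}J}{da^{4}} = \int_{-\infty}^{\infty} - \frac{3 u^{8} e^{- a u^{2}}}{2} \, du = - \frac{315 \sqrt{\pi}}{32 a^{\frac{9}{2}}},$$
and the integrand here is exactly the target integrand, so $I = - \frac{315 \sqrt{\pi}}{32 a^{\frac{9}{2}}}$.

Setting $a = \frac{5}{4}$:
$$I = - \frac{1008 \sqrt{5} \sqrt{\pi}}{625}.$$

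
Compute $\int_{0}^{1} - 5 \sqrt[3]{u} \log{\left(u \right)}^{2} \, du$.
$- \frac{135}{32}$

Start from the elementary integral
$$J(a) = \int_{0}^{1} - 5 u^{a} \, du = - \frac{5}{a + 1}.$$

Differentiating under the integral sign brings down a factor of $\ln u$:
$$\frac{dJ}{da} = \int_{0}^{1} - 5 u^{a} \log{\left(u \right)} \, du = \frac{5}{\left(a + 1\right)^{2}}.$$

Repeating twice in total — each differentiation brings down another $\ln u$ — gives
$$\frac{d^{2}J}{da^{2}} = \int_{0}^{1} - 5 u^{a} \log{\left(u \right)}^{2} \, du = - \frac{10}{\left(a + 1\right)^{3}},$$
and the integrand here is exactly the target integrand, so $I = - \frac{10}{\left(a + 1\right)^{3}}$.

Setting $a = \frac{1}{3}$:
$$I = - \frac{135}{32}.$$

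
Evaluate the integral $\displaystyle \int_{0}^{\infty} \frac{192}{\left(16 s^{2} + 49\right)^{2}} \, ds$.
$\frac{12 \pi}{343}$

Recall the elementary integral
$$J(a) = \int_{0}^{\infty} \frac{3}{4 \left(a^{2} + s^{2}\right)} \, ds = \frac{3 \pi}{8 a}.$$

Differentiating under the integral sign with respect to $a$,
$$\frac{dJ}{da} = \int_{0}^{\infty} - \frac{3 a}{2 \left(a^{2} + s^{2}\right)^{2}} \, ds = - \frac{3 \pi}{8 a^{2}},$$
so $\int_{0}^{\infty} \frac{3}{4 \left(a^{2} + s^{2}\right)^{2}} \, ds = \frac{3 \pi}{16 a^{3}}$.

Setting $a = \frac{7}{4}$:
$$I = \frac{12 \pi}{343}.$$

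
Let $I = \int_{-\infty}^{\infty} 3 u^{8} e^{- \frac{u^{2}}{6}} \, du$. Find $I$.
$25515 \sqrt{6} \sqrt{\pi}$

Start from the elementary integral
$$J(a) = \int_{-\infty}^{\infty} 3 e^{- a u^{2}} \, du = \frac{3 \sqrt{\pi}}{\sqrt{a}}.$$

Differentiating under the integral sign brings down a factor of $(-u^2)$:
$$\frac{dJ}{da} = \int_{-\infty}^{\infty} - 3 u^{2} e^{- a u^{2}} \, du = - \frac{3 \sqrt{\pi}}{2 a^{\frac{3}{2}}}.$$

Repeating $4$ times in total — each differentiation brings down another $(-u^2)$ — gives
$$\frac{d^{4}J}{da^{4}} = \int_{-\infty}^{\infty} 3 u^{8} e^{- a u^{2}} \, du = \frac{315 \sqrt{\pi}}{16 a^{\frac{9}{2}}},$$
and the integrand here is exactly the target integrand, so $I = \frac{315 \sqrt{\pi}}{16 a^{\frac{9}{2}}}$.

Setting $a = \frac{1}{6}$:
$$I = 25515 \sqrt{6} \sqrt{\pi}.$$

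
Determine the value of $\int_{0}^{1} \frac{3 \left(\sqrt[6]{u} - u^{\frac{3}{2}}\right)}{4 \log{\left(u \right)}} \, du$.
$\log{\left(\frac{\sqrt[4]{15} \cdot 7^{\frac{3}{4}}}{15} \right)}$

Consider the one-parameter family: let $I(a) = \int_{0}^{1} \frac{3 \left(\sqrt[6]{u} - u^{a}\right)}{4 \log{\left(u \right)}} \, du$.

Since $\dfrac{\partial}{\partial a}\,u^{a} = u^{a} \ln u$, the $\ln u$ in the denominator cancels and
$$\frac{dI}{da} = \int_{0}^{1} - \frac{3}{4} u^{a} \, du = - \frac{3}{4} \left[\frac{u^{a+1}}{a+1}\right]_0^1 = - \frac{3}{4 a + 4}.$$

Integrating with respect to $a$ gives $I(a) = - \frac{3 \log{\left(a + 1 \right)}}{4} - \frac{3 \log{\left(6 \right)}}{4} + \frac{3 \log{\left(7 \right)}}{4} + C$.

At $a = \frac{1}{6}$ the integrand is identically $0$, so $I(\frac{1}{6}) = 0$. The closed form gives $0$, hence $C = 0$.

Setting $a = \frac{3}{2}$:
$$I = \log{\left(\frac{\sqrt[4]{15} \cdot 7^{\frac{3}{4}}}{15} \right)}.$$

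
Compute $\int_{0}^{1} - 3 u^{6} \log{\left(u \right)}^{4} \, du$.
$- \frac{72}{16807}$

Consider the simpler parametrised integral
$$J(a) = \int_{0}^{1} - 3 u^{a} \, du = - \frac{3}{a + 1}.$$

Differentiating under the integral sign brings down a factor of $\ln u$:
$$\frac{dJ}{da} = \int_{0}^{1} - 3 u^{a} \log{\left(u \right)} \, du = \frac{3}{\left(a + 1\right)^{2}}.$$

Repeating $4$ times in total — each differentiation brings down another $\ln u$ — gives
$$\frac{d^{4}J}{da^{4}} = \int_{0}^{1} - 3 u^{a} \log{\left(u \right)}^{4} \, du = - \frac{72}{\left(a + 1\right)^{5}},$$
and the integrand here is exactly the target integrand, so $I = - \frac{72}{\left(a + 1\right)^{5}}$.

Setting $a = 6$:
$$I = - \frac{72}{16807}.$$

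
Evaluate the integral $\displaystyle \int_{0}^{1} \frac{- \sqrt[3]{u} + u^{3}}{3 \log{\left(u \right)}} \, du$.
$\frac{\log{\left(3 \right)}}{3}$

Consider the one-parameter family: let $I(a) = \int_{0}^{1} \frac{- \sqrt[3]{u} + u^{a}}{3 \log{\left(u \right)}} \, du$.

Since $\dfrac{\partial}{\partial a}\,u^{a} = u^{a} \ln u$, the $\ln u$ in the denominator cancels and
$$\frac{dI}{da} = \int_{0}^{1} \frac{1}{3} u^{a} \, du = \frac{1}{3} \left[\frac{u^{a+1}}{a+1}\right]_0^1 = \frac{1}{3 \left(a + 1\right)}.$$

Integrating with respect to $a$ gives $I(a) = \log{\left(\frac{\sqrt[3]{6} \sqrt[3]{a + 1}}{2} \right)} + C$.

At $a = \frac{1}{3}$ the integrand is identically $0$, so $I(\frac{1}{3}) = 0$. The closed form gives $0$, hence $C = 0$.

Setting $a = 3$:
$$I = \frac{\log{\left(3 \right)}}{3}.$$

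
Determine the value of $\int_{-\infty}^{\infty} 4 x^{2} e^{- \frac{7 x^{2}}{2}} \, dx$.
$\frac{4 \sqrt{14} \sqrt{\pi}}{49}$

Begin with the known integral
$$J(a) = \int_{-\infty}^{\infty} 4 e^{- a x^{2}} \, dx = \frac{4 \sqrt{\pi}}{\sqrt{a}}.$$

Differentiating under the integral sign brings down a factor of $(-x^2)$:
$$\frac{dJ}{da} = \int_{-\infty}^{\infty} - 4 x^{2} e^{- a x^{2}} \, dx = - \frac{2 \sqrt{\pi}}{a^{\frac{3}{2}}}.$$

The integral on the left is $-I$, so $I = \frac{2 \sqrt{\pi}}{a^{\frac{3}{2}}}$.

Setting $a = \frac{7}{2}$:
$$I = \frac{4 \sqrt{14} \sqrt{\pi}}{49}.$$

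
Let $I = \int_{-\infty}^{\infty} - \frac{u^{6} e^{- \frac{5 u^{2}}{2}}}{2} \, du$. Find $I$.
$- \frac{3 \sqrt{10} \sqrt{\pi}}{250}$

Start from the elementary integral
$$J(a) = \int_{-\infty}^{\infty} - \frac{e^{- a u^{2}}}{2} \, du = - \frac{\sqrt{\pi}}{2 \sqrt{a}}.$$

Differentiating under the integral sign brings down a factor of $(-u^2)$:
$$\frac{dJ}{da} = \int_{-\infty}^{\infty} \frac{u^{2} e^{- a u^{2}}}{2} \, du = \frac{\sqrt{\pi}}{4 a^{\frac{3}{2}}}.$$

Repeating $3$ times in total — each differentiation brings down another $(-u^2)$ — gives
$$\frac{d^{3}J}{da^{3}} = \int_{-\infty}^{\infty} \frac{u^{6} e^{- a u^{2}}}{2} \, du = \frac{15 \sqrt{\pi}}{16 a^{\frac{7}{2}}},$$
and the integrand here is $(-1)^{3}$ times the target integrand, so $I = (-1)^{3}\,\frac{d^{3}J}{da^{3}} = - \frac{15 \sqrt{\pi}}{16 a^{\frac{7}{2}}}$.

Setting $a = \frac{5}{2}$:
$$I = - \frac{3 \sqrt{10} \sqrt{\pi}}{250}.$$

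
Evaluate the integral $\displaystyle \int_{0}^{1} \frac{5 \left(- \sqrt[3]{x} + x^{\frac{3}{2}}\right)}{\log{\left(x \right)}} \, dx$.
$- \log{\left(\frac{32768}{759375} \right)}$

Replace the exponent $\frac{1}{3}$ by a parameter $a$: let $I(a) = \int_{0}^{1} \frac{5 \left(x^{\frac{3}{2}} - x^{a}\right)}{\log{\left(x \right)}} \, dx$.

Since $\dfrac{\partial}{\partial a}\,x^{a} = x^{a} \ln x$, the $\ln x$ in the denominator cancels and
$$\frac{dI}{da} = \int_{0}^{1} -5 x^{a} \, dx = -5 \left[\frac{x^{a+1}}{a+1}\right]_0^1 = - \frac{5}{a + 1}.$$

Integrating with respect to $a$ gives $I(a) = - \log{\left(\frac{32 \left(a + 1\right)^{5}}{3125} \right)} + C$.

At $a = \frac{3}{2}$ the integrand is identically $0$, so $I(\frac{3}{2}) = 0$. The closed form gives $0$, hence $C = 0$.

Setting $a = \frac{1}{3}$:
$$I = - \log{\left(\frac{32768}{759375} \right)}.$$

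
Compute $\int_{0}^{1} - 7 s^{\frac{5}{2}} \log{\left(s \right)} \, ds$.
$\frac{4}{7}$

Consider the simpler parametrised integral
$$J(a) = \int_{0}^{1} - 7 s^{a} \, ds = - \frac{7}{a + 1}.$$

Differentiating under the integral sign brings down a factor of $\ln s$:
$$\frac{dJ}{da} = \int_{0}^{1} - 7 s^{a} \log{\left(s \right)} \, ds = \frac{7}{\left(a + 1\right)^{2}}.$$

The integral on the left is $I$, so $I = \frac{7}{\left(a + 1\right)^{2}}$.

Setting $a = \frac{5}{2}$:
$$I = \frac{4}{7}.$$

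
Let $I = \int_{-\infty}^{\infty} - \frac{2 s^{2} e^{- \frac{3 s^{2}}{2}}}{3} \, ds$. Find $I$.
$- \frac{2 \sqrt{6} \sqrt{\pi}}{27}$

Start from the elementary integral
$$J(a) = \int_{-\infty}^{\infty} - \frac{2 e^{- a s^{2}}}{3} \, ds = - \frac{2 \sqrt{\pi}}{3 \sqrt{a}}.$$

Differentiating under the integral sign brings down a factor of $(-s^2)$:
$$\frac{dJ}{da} = \int_{-\infty}^{\infty} \frac{2 s^{2} e^{- a s^{2}}}{3} \, ds = \frac{\sqrt{\pi}}{3 a^{\frac{3}{2}}}.$$

The integral on the left is $-I$, so $I = - \frac{\sqrt{\pi}}{3 a^{\frac{3}{2}}}$.

Setting $a = \frac{3}{2}$:
$$I = - \frac{2 \sqrt{6} \sqrt{\pi}}{27}.$$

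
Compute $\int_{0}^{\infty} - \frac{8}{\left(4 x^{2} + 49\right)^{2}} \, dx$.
$- \frac{\pi}{343}$

Recall the elementary integral
$$J(a) = \int_{0}^{\infty} - \frac{1}{2 \left(a^{2} + x^{2}\right)} \, dx = - \frac{\pi}{4 a}.$$

Differentiating under the integral sign with respect to $a$,
$$\frac{dJ}{da} = \int_{0}^{\infty} \frac{a}{\left(a^{2} + x^{2}\right)^{2}} \, dx = \frac{\pi}{4 a^{2}},$$
so $\int_{0}^{\infty} - \frac{1}{2 \left(a^{2} + x^{2}\right)^{2}} \, dx = - \frac{\pi}{8 a^{3}}$.

Setting $a = \frac{7}{2}$:
$$I = - \frac{\pi}{343}.$$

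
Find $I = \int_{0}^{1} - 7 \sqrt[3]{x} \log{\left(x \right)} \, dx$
$\frac{63}{16}$

Begin with the known integral
$$J(a) = \int_{0}^{1} - 7 x^{a} \, dx = - \frac{7}{a + 1}.$$

Differentiating under the integral sign brings down a factor of $\ln x$:
$$\frac{dJ}{da} = \int_{0}^{1} - 7 x^{a} \log{\left(x \right)} \, dx = \frac{7}{\left(a + 1\right)^{2}}.$$

The integral on the left is $I$, so $I = \frac{7}{\left(a + 1\right)^{2}}$.

Setting $a = \frac{1}{3}$:
$$I = \frac{63}{16}.$$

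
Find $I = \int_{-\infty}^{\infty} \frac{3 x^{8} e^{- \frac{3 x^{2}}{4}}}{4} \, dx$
$\frac{280 \sqrt{3} \sqrt{\pi}}{27}$

Begin with the known integral
$$J(a) = \int_{-\infty}^{\infty} \frac{3 e^{- a x^{2}}}{4} \, dx = \frac{3 \sqrt{\pi}}{4 \sqrt{a}}.$$

Differentiating under the integral sign brings down a factor of $(-x^2)$:
$$\frac{dJ}{da} = \int_{-\infty}^{\infty} - \frac{3 x^{2} e^{- a x^{2}}}{4} \, dx = - \frac{3 \sqrt{\pi}}{8 a^{\frac{3}{2}}}.$$

Repeating $4$ times in total — each differentiation brings down another $(-x^2)$ — gives
$$\frac{d^{4}J}{da^{4}} = \int_{-\infty}^{\infty} \frac{3 x^{8} e^{- a x^{2}}}{4} \, dx = \frac{315 \sqrt{\pi}}{64 a^{\frac{9}{2}}},$$
and the integrand here is exactly the target integrand, so $I = \frac{315 \sqrt{\pi}}{64 a^{\frac{9}{2}}}$.

Setting $a = \frac{3}{4}$:
$$I = \frac{280 \sqrt{3} \sqrt{\pi}}{27}.$$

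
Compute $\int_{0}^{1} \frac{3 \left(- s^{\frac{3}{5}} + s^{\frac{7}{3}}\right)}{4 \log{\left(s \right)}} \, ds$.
$\log{\left(\frac{5 \sqrt{10} \sqrt[4]{3}}{12} \right)}$

Introduce a parameter $a$ in the exponent: let $I(a) = \int_{0}^{1} \frac{3 \left(s^{\frac{7}{3}} - s^{a}\right)}{4 \log{\left(s \right)}} \, ds$.

Since $\dfrac{\partial}{\partial a}\,s^{a} = s^{a} \ln s$, the $\ln s$ in the denominator cancels and
$$\frac{dI}{da} = \int_{0}^{1} - \frac{3}{4} s^{a} \, ds = - \frac{3}{4} \left[\frac{s^{a+1}}{a+1}\right]_0^1 = - \frac{3}{4 a + 4}.$$

Integrating with respect to $a$ gives $I(a) = - \frac{3 \log{\left(a + 1 \right)}}{4} - \frac{3 \log{\left(3 \right)}}{4} + \frac{3 \log{\left(10 \right)}}{4} + C$.

At $a = \frac{7}{3}$ the integrand is identically $0$, so $I(\frac{7}{3}) = 0$. The closed form gives $0$, hence $C = 0$.

Setting $a = \frac{3}{5}$:
$$I = \log{\left(\frac{5 \sqrt{10} \sqrt[4]{3}}{12} \right)}.$$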